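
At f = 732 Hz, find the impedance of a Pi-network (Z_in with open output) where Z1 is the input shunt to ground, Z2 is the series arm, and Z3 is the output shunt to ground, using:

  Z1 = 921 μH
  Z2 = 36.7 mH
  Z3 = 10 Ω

Step 1 — Angular frequency: ω = 2π·f = 2π·732 = 4599 rad/s.
Step 2 — Component impedances:
  Z1: Z = jωL = j·4599·0.000921 = 0 + j4.236 Ω
  Z2: Z = jωL = j·4599·0.0367 = 0 + j168.8 Ω
  Z3: Z = R = 10 Ω
Step 3 — With open output, the series arm Z2 and the output shunt Z3 appear in series to ground: Z2 + Z3 = 10 + j168.8 Ω.
Step 4 — Parallel with input shunt Z1: Z_in = Z1 || (Z2 + Z3) = 0.005973 + j4.133 Ω = 4.133∠89.9° Ω.

Z = 0.005973 + j4.133 Ω = 4.133∠89.9° Ω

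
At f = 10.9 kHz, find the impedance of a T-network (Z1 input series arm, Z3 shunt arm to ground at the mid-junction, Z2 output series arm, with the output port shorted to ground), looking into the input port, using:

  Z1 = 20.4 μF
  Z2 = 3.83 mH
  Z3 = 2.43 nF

Step 1 — Angular frequency: ω = 2π·f = 2π·1.09e+04 = 6.849e+04 rad/s.
Step 2 — Component impedances:
  Z1: Z = 1/(jωC) = -j/(ω·C) = 0 - j0.7158 Ω
  Z2: Z = jωL = j·6.849e+04·0.00383 = 0 + j262.3 Ω
  Z3: Z = 1/(jωC) = -j/(ω·C) = 0 - j6009 Ω
Step 3 — With the output port shorted to ground, the output series arm Z2 runs from the junction to ground; the shunt arm Z3 also runs from the junction to ground. They appear in parallel: Z3 || Z2 = 0 + j274.3 Ω.
Step 4 — Series with input arm Z1: Z_in = Z1 + (Z3 || Z2) = 0 + j273.6 Ω = 273.6∠90.0° Ω.

Z = 0 + j273.6 Ω = 273.6∠90.0° Ω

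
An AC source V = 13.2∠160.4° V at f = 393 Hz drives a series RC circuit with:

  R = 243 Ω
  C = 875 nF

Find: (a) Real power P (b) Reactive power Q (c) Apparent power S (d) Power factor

Step 1 — Angular frequency: ω = 2π·f = 2π·393 = 2469 rad/s.
Step 2 — Component impedances:
  R: Z = R = 243 Ω
  C: Z = 1/(jωC) = -j/(ω·C) = 0 - j462.8 Ω
Step 3 — Series combination: Z_total = R + C = 243 - j462.8 Ω = 522.7∠-62.3° Ω.
Step 4 — Source phasor: V = 13.2∠160.4° V = -12.44 + j4.428 V.
Step 5 — Current: I = V / Z = -0.01856 - j0.01712 A = 0.02525∠-137.3° A.
Step 6 — Complex power: S = V·I* = 0.1549 - j0.2951 VA.
Step 7 — Real power: P = Re(S) = 0.1549 W.
Step 8 — Reactive power: Q = Im(S) = -0.2951 VAR.
Step 9 — Apparent power: |S| = 0.3333 VA.
Step 10 — Power factor: PF = P/|S| = 0.4649 (leading).

(a) P = 0.1549 W  (b) Q = -0.2951 VAR  (c) S = 0.3333 VA  (d) PF = 0.4649 (leading)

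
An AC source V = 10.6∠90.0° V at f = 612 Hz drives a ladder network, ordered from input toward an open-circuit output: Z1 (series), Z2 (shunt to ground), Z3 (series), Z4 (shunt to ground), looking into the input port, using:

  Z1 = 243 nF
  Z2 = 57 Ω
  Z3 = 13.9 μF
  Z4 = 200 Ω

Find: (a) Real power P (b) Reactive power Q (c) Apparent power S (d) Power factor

Step 1 — Angular frequency: ω = 2π·f = 2π·612 = 3845 rad/s.
Step 2 — Component impedances:
  Z1: Z = 1/(jωC) = -j/(ω·C) = 0 - j1070 Ω
  Z2: Z = R = 57 Ω
  Z3: Z = 1/(jωC) = -j/(ω·C) = 0 - j18.71 Ω
  Z4: Z = R = 200 Ω
Step 3 — Ladder network (open output): work backward from the far end, alternating series and parallel combinations. Z_in = 44.42 - j1071 Ω = 1072∠-87.6° Ω.
Step 4 — Source phasor: V = 10.6∠90.0° V = 0 + j10.6 V.
Step 5 — Current: I = V / Z = -0.009879 + j0.0004097 A = 0.009888∠177.6° A.
Step 6 — Complex power: S = V·I* = 0.004343 - j0.1047 VA.
Step 7 — Real power: P = Re(S) = 0.004343 W.
Step 8 — Reactive power: Q = Im(S) = -0.1047 VAR.
Step 9 — Apparent power: |S| = 0.1048 VA.
Step 10 — Power factor: PF = P/|S| = 0.04144 (leading).

(a) P = 0.004343 W  (b) Q = -0.1047 VAR  (c) S = 0.1048 VA  (d) PF = 0.04144 (leading)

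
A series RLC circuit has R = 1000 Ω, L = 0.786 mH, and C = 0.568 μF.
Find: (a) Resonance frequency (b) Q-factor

Step 1 — Resonance condition Im(Z)=0 gives ω₀ = 1/√(LC).
Step 2 — ω₀ = 1/√(0.000786·5.68e-07) = 4.733e+04 rad/s.
Step 3 — f₀ = ω₀/(2π) = 7532 Hz.
Step 4 — Series Q: Q = ω₀L/R = 4.733e+04·0.000786/1000 = 0.0372.

(a) f₀ = 7532 Hz  (b) Q = 0.0372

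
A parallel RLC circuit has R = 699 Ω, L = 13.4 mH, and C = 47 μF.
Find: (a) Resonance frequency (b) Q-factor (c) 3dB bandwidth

Step 1 — Resonance: ω₀ = 1/√(LC) = 1/√(0.0134·4.7e-05) = 1260 rad/s.
Step 2 — f₀ = ω₀/(2π) = 200.5 Hz.
Step 3 — Parallel Q: Q = R/(ω₀L) = 699/(1260·0.0134) = 41.4.
Step 4 — Bandwidth: Δω = ω₀/Q = 30.44 rad/s; BW = Δω/(2π) = 4.844 Hz.

(a) f₀ = 200.5 Hz  (b) Q = 41.4  (c) BW = 4.844 Hz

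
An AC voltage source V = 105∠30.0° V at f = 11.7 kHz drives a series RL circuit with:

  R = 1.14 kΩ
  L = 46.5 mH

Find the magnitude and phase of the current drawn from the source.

Step 1 — Angular frequency: ω = 2π·f = 2π·1.17e+04 = 7.351e+04 rad/s.
Step 2 — Component impedances:
  R: Z = R = 1140 Ω
  L: Z = jωL = j·7.351e+04·0.0465 = 0 + j3418 Ω
Step 3 — Series combination: Z_total = R + L = 1140 + j3418 Ω = 3603∠71.6° Ω.
Step 4 — Source phasor: V = 105∠30.0° V = 90.93 + j52.5 V.
Step 5 — Ohm's law: I = V / Z_total = (90.93 + j52.5) / (1140 + j3418) = 0.0218 - j0.01933 A.
Step 6 — Convert to polar: |I| = 0.02914 A, ∠I = -41.6°.

I = 0.02914∠-41.6° A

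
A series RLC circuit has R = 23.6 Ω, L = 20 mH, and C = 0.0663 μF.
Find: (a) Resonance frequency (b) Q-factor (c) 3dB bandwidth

Step 1 — Resonance condition Im(Z)=0 gives ω₀ = 1/√(LC).
Step 2 — ω₀ = 1/√(0.02·6.63e-08) = 2.746e+04 rad/s.
Step 3 — f₀ = ω₀/(2π) = 4371 Hz.
Step 4 — Series Q: Q = ω₀L/R = 2.746e+04·0.02/23.6 = 23.27.
Step 5 — 3dB bandwidth: Δω = ω₀/Q = 1180 rad/s; BW = Δω/(2π) = 187.8 Hz.

(a) f₀ = 4371 Hz  (b) Q = 23.27  (c) BW = 187.8 Hz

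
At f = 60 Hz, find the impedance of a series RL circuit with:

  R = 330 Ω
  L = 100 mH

Step 1 — Angular frequency: ω = 2π·f = 2π·60 = 377 rad/s.
Step 2 — Component impedances:
  R: Z = R = 330 Ω
  L: Z = jωL = j·377·0.1 = 0 + j37.7 Ω
Step 3 — Series combination: Z_total = R + L = 330 + j37.7 Ω = 332.1∠6.5° Ω.

Z = 330 + j37.7 Ω = 332.1∠6.5° Ω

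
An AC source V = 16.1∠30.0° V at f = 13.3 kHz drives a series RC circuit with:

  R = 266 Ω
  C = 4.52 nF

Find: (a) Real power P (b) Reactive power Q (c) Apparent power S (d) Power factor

Step 1 — Angular frequency: ω = 2π·f = 2π·1.33e+04 = 8.357e+04 rad/s.
Step 2 — Component impedances:
  R: Z = R = 266 Ω
  C: Z = 1/(jωC) = -j/(ω·C) = 0 - j2647 Ω
Step 3 — Series combination: Z_total = R + C = 266 - j2647 Ω = 2661∠-84.3° Ω.
Step 4 — Source phasor: V = 16.1∠30.0° V = 13.94 + j8.05 V.
Step 5 — Current: I = V / Z = -0.002486 + j0.005516 A = 0.006051∠114.3° A.
Step 6 — Complex power: S = V·I* = 0.009739 - j0.09693 VA.
Step 7 — Real power: P = Re(S) = 0.009739 W.
Step 8 — Reactive power: Q = Im(S) = -0.09693 VAR.
Step 9 — Apparent power: |S| = 0.09742 VA.
Step 10 — Power factor: PF = P/|S| = 0.09997 (leading).

(a) P = 0.009739 W  (b) Q = -0.09693 VAR  (c) S = 0.09742 VA  (d) PF = 0.09997 (leading)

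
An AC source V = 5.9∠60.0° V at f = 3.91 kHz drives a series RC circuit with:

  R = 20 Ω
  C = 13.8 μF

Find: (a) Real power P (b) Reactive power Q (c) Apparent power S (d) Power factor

Step 1 — Angular frequency: ω = 2π·f = 2π·3910 = 2.457e+04 rad/s.
Step 2 — Component impedances:
  R: Z = R = 20 Ω
  C: Z = 1/(jωC) = -j/(ω·C) = 0 - j2.95 Ω
Step 3 — Series combination: Z_total = R + C = 20 - j2.95 Ω = 20.22∠-8.4° Ω.
Step 4 — Source phasor: V = 5.9∠60.0° V = 2.95 + j5.11 V.
Step 5 — Current: I = V / Z = 0.1075 + j0.2713 A = 0.2918∠68.4° A.
Step 6 — Complex power: S = V·I* = 1.703 - j0.2512 VA.
Step 7 — Real power: P = Re(S) = 1.703 W.
Step 8 — Reactive power: Q = Im(S) = -0.2512 VAR.
Step 9 — Apparent power: |S| = 1.722 VA.
Step 10 — Power factor: PF = P/|S| = 0.9893 (leading).

(a) P = 1.703 W  (b) Q = -0.2512 VAR  (c) S = 1.722 VA  (d) PF = 0.9893 (leading)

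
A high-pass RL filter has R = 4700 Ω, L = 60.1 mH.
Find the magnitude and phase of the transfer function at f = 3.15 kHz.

Step 1 — Angular frequency: ω = 2π·3150 = 1.979e+04 rad/s.
Step 2 — Transfer function: H(jω) = jωL/(R + jωL).
Step 3 — Numerator jωL = j·1190; denominator R + jωL = 4700 + j1190.
Step 4 — H = 0.0602 + j0.2379.
Step 5 — Magnitude: |H| = 0.2453 (-12.2 dB); phase: φ = 75.8°.

|H| = 0.2453 (-12.2 dB), φ = 75.8°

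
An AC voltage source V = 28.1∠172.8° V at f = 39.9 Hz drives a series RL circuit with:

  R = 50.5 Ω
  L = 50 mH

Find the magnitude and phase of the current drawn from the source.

Step 1 — Angular frequency: ω = 2π·f = 2π·39.9 = 250.7 rad/s.
Step 2 — Component impedances:
  R: Z = R = 50.5 Ω
  L: Z = jωL = j·250.7·0.05 = 0 + j12.53 Ω
Step 3 — Series combination: Z_total = R + L = 50.5 + j12.53 Ω = 52.03∠13.9° Ω.
Step 4 — Source phasor: V = 28.1∠172.8° V = -27.88 + j3.522 V.
Step 5 — Ohm's law: I = V / Z_total = (-27.88 + j3.522) / (50.5 + j12.53) = -0.5037 + j0.1948 A.
Step 6 — Convert to polar: |I| = 0.54 A, ∠I = 158.9°.

I = 0.54∠158.9° A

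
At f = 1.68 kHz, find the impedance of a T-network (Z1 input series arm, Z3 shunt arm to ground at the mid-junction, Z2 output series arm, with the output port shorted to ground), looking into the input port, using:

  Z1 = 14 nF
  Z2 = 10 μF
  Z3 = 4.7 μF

Step 1 — Angular frequency: ω = 2π·f = 2π·1680 = 1.056e+04 rad/s.
Step 2 — Component impedances:
  Z1: Z = 1/(jωC) = -j/(ω·C) = 0 - j6767 Ω
  Z2: Z = 1/(jωC) = -j/(ω·C) = 0 - j9.474 Ω
  Z3: Z = 1/(jωC) = -j/(ω·C) = 0 - j20.16 Ω
Step 3 — With the output port shorted to ground, the output series arm Z2 runs from the junction to ground; the shunt arm Z3 also runs from the junction to ground. They appear in parallel: Z3 || Z2 = 0 - j6.445 Ω.
Step 4 — Series with input arm Z1: Z_in = Z1 + (Z3 || Z2) = 0 - j6773 Ω = 6773∠-90.0° Ω.

Z = 0 - j6773 Ω = 6773∠-90.0° Ω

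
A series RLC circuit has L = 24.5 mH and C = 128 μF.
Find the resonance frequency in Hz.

Step 1 — Resonance condition Im(Z)=0 gives ω₀ = 1/√(LC).
Step 2 — ω₀ = 1/√(0.0245·0.000128) = 564.7 rad/s.
Step 3 — f₀ = ω₀/(2π) = 89.87 Hz.

f₀ = 89.87 Hz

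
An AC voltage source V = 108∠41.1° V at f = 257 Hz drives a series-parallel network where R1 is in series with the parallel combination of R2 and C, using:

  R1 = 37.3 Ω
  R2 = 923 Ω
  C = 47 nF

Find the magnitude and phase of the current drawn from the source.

Step 1 — Angular frequency: ω = 2π·f = 2π·257 = 1615 rad/s.
Step 2 — Component impedances:
  R1: Z = R = 37.3 Ω
  R2: Z = R = 923 Ω
  C: Z = 1/(jωC) = -j/(ω·C) = 0 - j1.318e+04 Ω
Step 3 — Parallel branch: R2 || C = 1/(1/R2 + 1/C) = 918.5 - j64.34 Ω.
Step 4 — Series with R1: Z_total = R1 + (R2 || C) = 955.8 - j64.34 Ω = 958∠-3.9° Ω.
Step 5 — Source phasor: V = 108∠41.1° V = 81.38 + j71 V.
Step 6 — Ohm's law: I = V / Z_total = (81.38 + j71) / (955.8 - j64.34) = 0.07979 + j0.07965 A.
Step 7 — Convert to polar: |I| = 0.1127 A, ∠I = 45.0°.

I = 0.1127∠45.0° A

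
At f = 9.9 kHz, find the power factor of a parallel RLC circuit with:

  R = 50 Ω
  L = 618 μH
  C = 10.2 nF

Step 1 — Angular frequency: ω = 2π·f = 2π·9900 = 6.22e+04 rad/s.
Step 2 — Component impedances:
  R: Z = R = 50 Ω
  L: Z = jωL = j·6.22e+04·0.000618 = 0 + j38.44 Ω
  C: Z = 1/(jωC) = -j/(ω·C) = 0 - j1576 Ω
Step 3 — Parallel combination: 1/Z_total = 1/R + 1/L + 1/C; Z_total = 19.16 + j24.31 Ω = 30.95∠51.8° Ω.
Step 4 — Power factor: PF = cos(φ) = Re(Z)/|Z| = 19.1555/30.9479 = 0.619.
Step 5 — Type: Im(Z) = 24.31 ⇒ lagging (phase φ = 51.8°).

PF = 0.619 (lagging, φ = 51.8°)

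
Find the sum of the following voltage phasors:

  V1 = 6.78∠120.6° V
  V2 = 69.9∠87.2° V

Step 1 — Convert each phasor to rectangular form:
  V1 = 6.78·(cos(120.6°) + j·sin(120.6°)) = -3.451 + j5.836 V
  V2 = 69.9·(cos(87.2°) + j·sin(87.2°)) = 3.415 + j69.82 V
Step 2 — Sum components: V_total = -0.0367 + j75.65 V.
Step 3 — Convert to polar: |V_total| = 75.65 V, ∠V_total = 90.0°.

V_total = 75.65∠90.0° V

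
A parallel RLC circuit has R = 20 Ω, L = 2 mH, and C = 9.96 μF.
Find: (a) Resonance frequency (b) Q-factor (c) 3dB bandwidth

Step 1 — Resonance: ω₀ = 1/√(LC) = 1/√(0.002·9.96e-06) = 7085 rad/s.
Step 2 — f₀ = ω₀/(2π) = 1128 Hz.
Step 3 — Parallel Q: Q = R/(ω₀L) = 20/(7085·0.002) = 1.411.
Step 4 — Bandwidth: Δω = ω₀/Q = 5020 rad/s; BW = Δω/(2π) = 799 Hz.

(a) f₀ = 1128 Hz  (b) Q = 1.411  (c) BW = 799 Hz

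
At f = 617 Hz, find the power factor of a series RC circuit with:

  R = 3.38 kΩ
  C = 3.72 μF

Step 1 — Angular frequency: ω = 2π·f = 2π·617 = 3877 rad/s.
Step 2 — Component impedances:
  R: Z = R = 3380 Ω
  C: Z = 1/(jωC) = -j/(ω·C) = 0 - j69.34 Ω
Step 3 — Series combination: Z_total = R + C = 3380 - j69.34 Ω = 3381∠-1.2° Ω.
Step 4 — Power factor: PF = cos(φ) = Re(Z)/|Z| = 3380/3380.7 = 0.9998.
Step 5 — Type: Im(Z) = -69.34 ⇒ leading (phase φ = -1.2°).

PF = 0.9998 (leading, φ = -1.2°)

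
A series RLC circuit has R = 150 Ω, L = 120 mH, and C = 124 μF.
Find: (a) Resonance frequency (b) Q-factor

Step 1 — Resonance condition Im(Z)=0 gives ω₀ = 1/√(LC).
Step 2 — ω₀ = 1/√(0.12·0.000124) = 259.2 rad/s.
Step 3 — f₀ = ω₀/(2π) = 41.26 Hz.
Step 4 — Series Q: Q = ω₀L/R = 259.2·0.12/150 = 0.2074.

(a) f₀ = 41.26 Hz  (b) Q = 0.2074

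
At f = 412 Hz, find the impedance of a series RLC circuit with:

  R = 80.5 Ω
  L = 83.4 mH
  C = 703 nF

Step 1 — Angular frequency: ω = 2π·f = 2π·412 = 2589 rad/s.
Step 2 — Component impedances:
  R: Z = R = 80.5 Ω
  L: Z = jωL = j·2589·0.0834 = 0 + j215.9 Ω
  C: Z = 1/(jωC) = -j/(ω·C) = 0 - j549.5 Ω
Step 3 — Series combination: Z_total = R + L + C = 80.5 - j333.6 Ω = 343.2∠-76.4° Ω.

Z = 80.5 - j333.6 Ω = 343.2∠-76.4° Ω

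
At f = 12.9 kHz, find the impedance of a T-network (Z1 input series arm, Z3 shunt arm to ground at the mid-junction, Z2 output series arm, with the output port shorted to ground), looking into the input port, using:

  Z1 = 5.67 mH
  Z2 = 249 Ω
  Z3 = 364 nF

Step 1 — Angular frequency: ω = 2π·f = 2π·1.29e+04 = 8.105e+04 rad/s.
Step 2 — Component impedances:
  Z1: Z = jωL = j·8.105e+04·0.00567 = 0 + j459.6 Ω
  Z2: Z = R = 249 Ω
  Z3: Z = 1/(jωC) = -j/(ω·C) = 0 - j33.89 Ω
Step 3 — With the output port shorted to ground, the output series arm Z2 runs from the junction to ground; the shunt arm Z3 also runs from the junction to ground. They appear in parallel: Z3 || Z2 = 4.53 - j33.28 Ω.
Step 4 — Series with input arm Z1: Z_in = Z1 + (Z3 || Z2) = 4.53 + j426.3 Ω = 426.3∠89.4° Ω.

Z = 4.53 + j426.3 Ω = 426.3∠89.4° Ω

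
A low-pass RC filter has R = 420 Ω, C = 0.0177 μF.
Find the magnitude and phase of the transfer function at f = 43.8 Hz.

Step 1 — Angular frequency: ω = 2π·43.8 = 275.2 rad/s.
Step 2 — Transfer function: H(jω) = 1/(1 + jωRC).
Step 3 — Denominator: 1 + jωRC = 1 + j·275.2·420·1.77e-08 = 1 + j0.002046.
Step 4 — H = 1 - j0.002046.
Step 5 — Magnitude: |H| = 1 (-0.0 dB); phase: φ = -0.1°.

|H| = 1 (-0.0 dB), φ = -0.1°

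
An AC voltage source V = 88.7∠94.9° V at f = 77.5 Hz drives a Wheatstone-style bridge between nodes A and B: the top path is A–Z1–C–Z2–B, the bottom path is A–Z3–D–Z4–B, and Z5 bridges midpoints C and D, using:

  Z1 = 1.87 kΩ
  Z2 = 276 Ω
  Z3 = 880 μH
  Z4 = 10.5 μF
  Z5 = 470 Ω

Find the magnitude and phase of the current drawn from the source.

Step 1 — Angular frequency: ω = 2π·f = 2π·77.5 = 486.9 rad/s.
Step 2 — Component impedances:
  Z1: Z = R = 1870 Ω
  Z2: Z = R = 276 Ω
  Z3: Z = jωL = j·486.9·0.00088 = 0 + j0.4285 Ω
  Z4: Z = 1/(jωC) = -j/(ω·C) = 0 - j195.6 Ω
  Z5: Z = R = 470 Ω
Step 3 — Bridge requires nodal analysis (the Z5 bridge couples midpoints C and D, so the two paths cannot be reduced to a simple series/parallel combination). Setting node B to ground and injecting 1 A at node A, the 3-node admittance system at A, C, D solves to V_A = Z_AB = 53.81 - j179 Ω = 186.9∠-73.3° Ω.
Step 4 — Source phasor: V = 88.7∠94.9° V = -7.576 + j88.38 V.
Step 5 — Ohm's law: I = V / Z_total = (-7.576 + j88.38) / (53.81 - j179) = -0.4645 + j0.09729 A.
Step 6 — Convert to polar: |I| = 0.4745 A, ∠I = 168.2°.

I = 0.4745∠168.2° A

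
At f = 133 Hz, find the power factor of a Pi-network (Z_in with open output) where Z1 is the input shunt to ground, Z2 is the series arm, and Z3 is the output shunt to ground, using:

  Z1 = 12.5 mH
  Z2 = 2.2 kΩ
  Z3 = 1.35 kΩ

Step 1 — Angular frequency: ω = 2π·f = 2π·133 = 835.7 rad/s.
Step 2 — Component impedances:
  Z1: Z = jωL = j·835.7·0.0125 = 0 + j10.45 Ω
  Z2: Z = R = 2200 Ω
  Z3: Z = R = 1350 Ω
Step 3 — With open output, the series arm Z2 and the output shunt Z3 appear in series to ground: Z2 + Z3 = 3550 Ω.
Step 4 — Parallel with input shunt Z1: Z_in = Z1 || (Z2 + Z3) = 0.03074 + j10.45 Ω = 10.45∠89.8° Ω.
Step 5 — Power factor: PF = cos(φ) = Re(Z)/|Z| = 0.03074/10.45 = 0.002942.
Step 6 — Type: Im(Z) = 10.45 ⇒ lagging (phase φ = 89.8°).

PF = 0.002942 (lagging, φ = 89.8°)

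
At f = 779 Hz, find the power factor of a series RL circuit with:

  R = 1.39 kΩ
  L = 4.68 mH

Step 1 — Angular frequency: ω = 2π·f = 2π·779 = 4895 rad/s.
Step 2 — Component impedances:
  R: Z = R = 1390 Ω
  L: Z = jωL = j·4895·0.00468 = 0 + j22.91 Ω
Step 3 — Series combination: Z_total = R + L = 1390 + j22.91 Ω = 1390∠0.9° Ω.
Step 4 — Power factor: PF = cos(φ) = Re(Z)/|Z| = 1390/1390.2 = 0.9999.
Step 5 — Type: Im(Z) = 22.91 ⇒ lagging (phase φ = 0.9°).

PF = 0.9999 (lagging, φ = 0.9°)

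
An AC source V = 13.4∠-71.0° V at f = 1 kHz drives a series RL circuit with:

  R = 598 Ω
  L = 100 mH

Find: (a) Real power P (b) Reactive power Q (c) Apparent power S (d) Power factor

Step 1 — Angular frequency: ω = 2π·f = 2π·1000 = 6283 rad/s.
Step 2 — Component impedances:
  R: Z = R = 598 Ω
  L: Z = jωL = j·6283·0.1 = 0 + j628.3 Ω
Step 3 — Series combination: Z_total = R + L = 598 + j628.3 Ω = 867.4∠46.4° Ω.
Step 4 — Source phasor: V = 13.4∠-71.0° V = 4.363 - j12.67 V.
Step 5 — Current: I = V / Z = -0.007113 - j0.01371 A = 0.01545∠-117.4° A.
Step 6 — Complex power: S = V·I* = 0.1427 + j0.15 VA.
Step 7 — Real power: P = Re(S) = 0.1427 W.
Step 8 — Reactive power: Q = Im(S) = 0.15 VAR.
Step 9 — Apparent power: |S| = 0.207 VA.
Step 10 — Power factor: PF = P/|S| = 0.6894 (lagging).

(a) P = 0.1427 W  (b) Q = 0.15 VAR  (c) S = 0.207 VA  (d) PF = 0.6894 (lagging)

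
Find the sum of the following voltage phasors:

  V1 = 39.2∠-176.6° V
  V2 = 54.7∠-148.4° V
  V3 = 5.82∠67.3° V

Step 1 — Convert each phasor to rectangular form:
  V1 = 39.2·(cos(-176.6°) + j·sin(-176.6°)) = -39.13 - j2.325 V
  V2 = 54.7·(cos(-148.4°) + j·sin(-148.4°)) = -46.59 - j28.66 V
  V3 = 5.82·(cos(67.3°) + j·sin(67.3°)) = 2.246 + j5.369 V
Step 2 — Sum components: V_total = -83.47 - j25.62 V.
Step 3 — Convert to polar: |V_total| = 87.32 V, ∠V_total = -162.9°.

V_total = 87.32∠-162.9° V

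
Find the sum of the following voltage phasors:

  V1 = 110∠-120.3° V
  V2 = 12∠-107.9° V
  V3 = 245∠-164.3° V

Step 1 — Convert each phasor to rectangular form:
  V1 = 110·(cos(-120.3°) + j·sin(-120.3°)) = -55.5 - j94.97 V
  V2 = 12·(cos(-107.9°) + j·sin(-107.9°)) = -3.688 - j11.42 V
  V3 = 245·(cos(-164.3°) + j·sin(-164.3°)) = -235.9 - j66.3 V
Step 2 — Sum components: V_total = -295 - j172.7 V.
Step 3 — Convert to polar: |V_total| = 341.9 V, ∠V_total = -149.7°.

V_total = 341.9∠-149.7° V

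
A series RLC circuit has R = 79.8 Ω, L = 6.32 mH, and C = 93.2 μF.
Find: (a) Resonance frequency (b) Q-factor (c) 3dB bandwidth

Step 1 — Resonance: ω₀ = 1/√(LC) = 1/√(0.00632·9.32e-05) = 1303 rad/s.
Step 2 — f₀ = ω₀/(2π) = 207.4 Hz.
Step 3 — Series Q: Q = ω₀L/R = 1303·0.00632/79.8 = 0.1032.
Step 4 — Bandwidth: Δω = ω₀/Q = 1.263e+04 rad/s; BW = Δω/(2π) = 2010 Hz.

(a) f₀ = 207.4 Hz  (b) Q = 0.1032  (c) BW = 2010 Hz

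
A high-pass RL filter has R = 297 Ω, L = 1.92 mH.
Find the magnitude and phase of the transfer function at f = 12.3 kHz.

Step 1 — Angular frequency: ω = 2π·1.23e+04 = 7.728e+04 rad/s.
Step 2 — Transfer function: H(jω) = jωL/(R + jωL).
Step 3 — Numerator jωL = j·148.4; denominator R + jωL = 297 + j148.4.
Step 4 — H = 0.1997 + j0.3998.
Step 5 — Magnitude: |H| = 0.4469 (-7.0 dB); phase: φ = 63.5°.

|H| = 0.4469 (-7.0 dB), φ = 63.5°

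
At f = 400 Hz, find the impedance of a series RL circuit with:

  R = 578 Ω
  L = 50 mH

Step 1 — Angular frequency: ω = 2π·f = 2π·400 = 2513 rad/s.
Step 2 — Component impedances:
  R: Z = R = 578 Ω
  L: Z = jωL = j·2513·0.05 = 0 + j125.7 Ω
Step 3 — Series combination: Z_total = R + L = 578 + j125.7 Ω = 591.5∠12.3° Ω.

Z = 578 + j125.7 Ω = 591.5∠12.3° Ω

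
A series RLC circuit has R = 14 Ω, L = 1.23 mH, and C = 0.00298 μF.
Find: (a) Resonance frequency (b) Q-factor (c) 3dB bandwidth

Step 1 — Resonance: ω₀ = 1/√(LC) = 1/√(0.00123·2.98e-09) = 5.223e+05 rad/s.
Step 2 — f₀ = ω₀/(2π) = 8.313e+04 Hz.
Step 3 — Series Q: Q = ω₀L/R = 5.223e+05·0.00123/14 = 45.89.
Step 4 — Bandwidth: Δω = ω₀/Q = 1.138e+04 rad/s; BW = Δω/(2π) = 1812 Hz.

(a) f₀ = 8.313e+04 Hz  (b) Q = 45.89  (c) BW = 1812 Hz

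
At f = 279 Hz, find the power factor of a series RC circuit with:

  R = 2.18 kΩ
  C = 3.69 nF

Step 1 — Angular frequency: ω = 2π·f = 2π·279 = 1753 rad/s.
Step 2 — Component impedances:
  R: Z = R = 2180 Ω
  C: Z = 1/(jωC) = -j/(ω·C) = 0 - j1.546e+05 Ω
Step 3 — Series combination: Z_total = R + C = 2180 - j1.546e+05 Ω = 1.546e+05∠-89.2° Ω.
Step 4 — Power factor: PF = cos(φ) = Re(Z)/|Z| = 2180/1.546e+05 = 0.0141.
Step 5 — Type: Im(Z) = -1.546e+05 ⇒ leading (phase φ = -89.2°).

PF = 0.0141 (leading, φ = -89.2°)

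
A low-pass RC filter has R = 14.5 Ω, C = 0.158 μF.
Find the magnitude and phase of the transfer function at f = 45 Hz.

Step 1 — Angular frequency: ω = 2π·45 = 282.7 rad/s.
Step 2 — Transfer function: H(jω) = 1/(1 + jωRC).
Step 3 — Denominator: 1 + jωRC = 1 + j·282.7·14.5·1.58e-07 = 1 + j0.0006478.
Step 4 — H = 1 - j0.0006478.
Step 5 — Magnitude: |H| = 1 (-0.0 dB); phase: φ = -0.0°.

|H| = 1 (-0.0 dB), φ = -0.0°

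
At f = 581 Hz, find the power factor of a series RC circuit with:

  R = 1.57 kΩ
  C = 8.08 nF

Step 1 — Angular frequency: ω = 2π·f = 2π·581 = 3651 rad/s.
Step 2 — Component impedances:
  R: Z = R = 1570 Ω
  C: Z = 1/(jωC) = -j/(ω·C) = 0 - j3.39e+04 Ω
Step 3 — Series combination: Z_total = R + C = 1570 - j3.39e+04 Ω = 3.394e+04∠-87.3° Ω.
Step 4 — Power factor: PF = cos(φ) = Re(Z)/|Z| = 1570/3.394e+04 = 0.04626.
Step 5 — Type: Im(Z) = -3.39e+04 ⇒ leading (phase φ = -87.3°).

PF = 0.04626 (leading, φ = -87.3°)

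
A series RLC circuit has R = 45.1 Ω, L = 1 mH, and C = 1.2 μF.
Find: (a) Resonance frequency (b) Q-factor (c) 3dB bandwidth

Step 1 — Resonance condition Im(Z)=0 gives ω₀ = 1/√(LC).
Step 2 — ω₀ = 1/√(0.001·1.2e-06) = 2.887e+04 rad/s.
Step 3 — f₀ = ω₀/(2π) = 4594 Hz.
Step 4 — Series Q: Q = ω₀L/R = 2.887e+04·0.001/45.1 = 0.6401.
Step 5 — 3dB bandwidth: Δω = ω₀/Q = 4.51e+04 rad/s; BW = Δω/(2π) = 7178 Hz.

(a) f₀ = 4594 Hz  (b) Q = 0.6401  (c) BW = 7178 Hz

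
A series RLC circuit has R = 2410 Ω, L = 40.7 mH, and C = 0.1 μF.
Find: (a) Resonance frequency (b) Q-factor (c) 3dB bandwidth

Step 1 — Resonance condition Im(Z)=0 gives ω₀ = 1/√(LC).
Step 2 — ω₀ = 1/√(0.0407·1e-07) = 1.567e+04 rad/s.
Step 3 — f₀ = ω₀/(2π) = 2495 Hz.
Step 4 — Series Q: Q = ω₀L/R = 1.567e+04·0.0407/2410 = 0.2647.
Step 5 — 3dB bandwidth: Δω = ω₀/Q = 5.921e+04 rad/s; BW = Δω/(2π) = 9424 Hz.

(a) f₀ = 2495 Hz  (b) Q = 0.2647  (c) BW = 9424 Hz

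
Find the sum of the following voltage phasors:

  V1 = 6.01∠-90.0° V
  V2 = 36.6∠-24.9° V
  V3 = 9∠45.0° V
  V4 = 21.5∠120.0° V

Step 1 — Convert each phasor to rectangular form:
  V1 = 6.01·(cos(-90.0°) + j·sin(-90.0°)) = 0 - j6.01 V
  V2 = 36.6·(cos(-24.9°) + j·sin(-24.9°)) = 33.2 - j15.41 V
  V3 = 9·(cos(45.0°) + j·sin(45.0°)) = 6.364 + j6.364 V
  V4 = 21.5·(cos(120.0°) + j·sin(120.0°)) = -10.75 + j18.62 V
Step 2 — Sum components: V_total = 28.81 + j3.564 V.
Step 3 — Convert to polar: |V_total| = 29.03 V, ∠V_total = 7.1°.

V_total = 29.03∠7.1° V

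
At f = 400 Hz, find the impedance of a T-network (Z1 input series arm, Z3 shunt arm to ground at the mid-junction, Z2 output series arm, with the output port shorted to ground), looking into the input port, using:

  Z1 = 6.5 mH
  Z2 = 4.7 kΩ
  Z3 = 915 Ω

Step 1 — Angular frequency: ω = 2π·f = 2π·400 = 2513 rad/s.
Step 2 — Component impedances:
  Z1: Z = jωL = j·2513·0.0065 = 0 + j16.34 Ω
  Z2: Z = R = 4700 Ω
  Z3: Z = R = 915 Ω
Step 3 — With the output port shorted to ground, the output series arm Z2 runs from the junction to ground; the shunt arm Z3 also runs from the junction to ground. They appear in parallel: Z3 || Z2 = 765.9 Ω.
Step 4 — Series with input arm Z1: Z_in = Z1 + (Z3 || Z2) = 765.9 + j16.34 Ω = 766.1∠1.2° Ω.

Z = 765.9 + j16.34 Ω = 766.1∠1.2° Ω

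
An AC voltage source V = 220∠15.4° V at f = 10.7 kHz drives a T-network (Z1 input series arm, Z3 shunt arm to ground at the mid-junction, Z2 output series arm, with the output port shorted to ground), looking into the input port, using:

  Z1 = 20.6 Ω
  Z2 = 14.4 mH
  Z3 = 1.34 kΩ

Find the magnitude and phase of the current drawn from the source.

Step 1 — Angular frequency: ω = 2π·f = 2π·1.07e+04 = 6.723e+04 rad/s.
Step 2 — Component impedances:
  Z1: Z = R = 20.6 Ω
  Z2: Z = jωL = j·6.723e+04·0.0144 = 0 + j968.1 Ω
  Z3: Z = R = 1340 Ω
Step 3 — With the output port shorted to ground, the output series arm Z2 runs from the junction to ground; the shunt arm Z3 also runs from the junction to ground. They appear in parallel: Z3 || Z2 = 459.6 + j636.1 Ω.
Step 4 — Series with input arm Z1: Z_in = Z1 + (Z3 || Z2) = 480.2 + j636.1 Ω = 797∠53.0° Ω.
Step 5 — Source phasor: V = 220∠15.4° V = 212.1 + j58.42 V.
Step 6 — Ohm's law: I = V / Z_total = (212.1 + j58.42) / (480.2 + j636.1) = 0.2188 - j0.1682 A.
Step 7 — Convert to polar: |I| = 0.276 A, ∠I = -37.6°.

I = 0.276∠-37.6° A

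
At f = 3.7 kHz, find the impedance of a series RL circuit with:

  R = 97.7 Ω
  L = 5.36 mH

Step 1 — Angular frequency: ω = 2π·f = 2π·3700 = 2.325e+04 rad/s.
Step 2 — Component impedances:
  R: Z = R = 97.7 Ω
  L: Z = jωL = j·2.325e+04·0.00536 = 0 + j124.6 Ω
Step 3 — Series combination: Z_total = R + L = 97.7 + j124.6 Ω = 158.3∠51.9° Ω.

Z = 97.7 + j124.6 Ω = 158.3∠51.9° Ω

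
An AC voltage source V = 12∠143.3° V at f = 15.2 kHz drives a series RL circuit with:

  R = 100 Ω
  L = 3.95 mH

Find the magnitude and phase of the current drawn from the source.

Step 1 — Angular frequency: ω = 2π·f = 2π·1.52e+04 = 9.55e+04 rad/s.
Step 2 — Component impedances:
  R: Z = R = 100 Ω
  L: Z = jωL = j·9.55e+04·0.00395 = 0 + j377.2 Ω
Step 3 — Series combination: Z_total = R + L = 100 + j377.2 Ω = 390.3∠75.2° Ω.
Step 4 — Source phasor: V = 12∠143.3° V = -9.621 + j7.172 V.
Step 5 — Ohm's law: I = V / Z_total = (-9.621 + j7.172) / (100 + j377.2) = 0.01145 + j0.02854 A.
Step 6 — Convert to polar: |I| = 0.03075 A, ∠I = 68.1°.

I = 0.03075∠68.1° A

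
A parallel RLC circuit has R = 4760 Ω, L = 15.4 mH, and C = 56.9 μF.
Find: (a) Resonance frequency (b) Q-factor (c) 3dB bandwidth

Step 1 — Resonance: ω₀ = 1/√(LC) = 1/√(0.0154·5.69e-05) = 1068 rad/s.
Step 2 — f₀ = ω₀/(2π) = 170 Hz.
Step 3 — Parallel Q: Q = R/(ω₀L) = 4760/(1068·0.0154) = 289.3.
Step 4 — Bandwidth: Δω = ω₀/Q = 3.692 rad/s; BW = Δω/(2π) = 0.5876 Hz.

(a) f₀ = 170 Hz  (b) Q = 289.3  (c) BW = 0.5876 Hz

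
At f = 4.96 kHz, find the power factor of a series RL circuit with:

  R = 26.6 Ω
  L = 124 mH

Step 1 — Angular frequency: ω = 2π·f = 2π·4960 = 3.116e+04 rad/s.
Step 2 — Component impedances:
  R: Z = R = 26.6 Ω
  L: Z = jωL = j·3.116e+04·0.124 = 0 + j3864 Ω
Step 3 — Series combination: Z_total = R + L = 26.6 + j3864 Ω = 3865∠89.6° Ω.
Step 4 — Power factor: PF = cos(φ) = Re(Z)/|Z| = 26.6/3864.5 = 0.006883.
Step 5 — Type: Im(Z) = 3864 ⇒ lagging (phase φ = 89.6°).

PF = 0.006883 (lagging, φ = 89.6°)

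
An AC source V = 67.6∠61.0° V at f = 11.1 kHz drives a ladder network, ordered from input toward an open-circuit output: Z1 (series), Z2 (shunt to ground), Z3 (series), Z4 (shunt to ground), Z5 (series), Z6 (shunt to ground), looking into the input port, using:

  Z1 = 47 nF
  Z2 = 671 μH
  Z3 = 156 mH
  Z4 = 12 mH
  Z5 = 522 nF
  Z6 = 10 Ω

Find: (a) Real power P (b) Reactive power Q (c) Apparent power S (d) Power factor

Step 1 — Angular frequency: ω = 2π·f = 2π·1.11e+04 = 6.974e+04 rad/s.
Step 2 — Component impedances:
  Z1: Z = 1/(jωC) = -j/(ω·C) = 0 - j305.1 Ω
  Z2: Z = jωL = j·6.974e+04·0.000671 = 0 + j46.8 Ω
  Z3: Z = jωL = j·6.974e+04·0.156 = 0 + j1.088e+04 Ω
  Z4: Z = jωL = j·6.974e+04·0.012 = 0 + j836.9 Ω
  Z5: Z = 1/(jωC) = -j/(ω·C) = 0 - j27.47 Ω
  Z6: Z = R = 10 Ω
Step 3 — Ladder network (open output): work backward from the far end, alternating series and parallel combinations. Z_in = 0.0001971 - j258.5 Ω = 258.5∠-90.0° Ω.
Step 4 — Source phasor: V = 67.6∠61.0° V = 32.77 + j59.12 V.
Step 5 — Current: I = V / Z = -0.2287 + j0.1268 A = 0.2615∠151.0° A.
Step 6 — Complex power: S = V·I* = 1.348e-05 - j17.68 VA.
Step 7 — Real power: P = Re(S) = 1.348e-05 W.
Step 8 — Reactive power: Q = Im(S) = -17.68 VAR.
Step 9 — Apparent power: |S| = 17.68 VA.
Step 10 — Power factor: PF = P/|S| = 7.625e-07 (leading).

(a) P = 1.348e-05 W  (b) Q = -17.68 VAR  (c) S = 17.68 VA  (d) PF = 7.625e-07 (leading)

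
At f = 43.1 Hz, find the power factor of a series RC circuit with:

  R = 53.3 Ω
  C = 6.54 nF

Step 1 — Angular frequency: ω = 2π·f = 2π·43.1 = 270.8 rad/s.
Step 2 — Component impedances:
  R: Z = R = 53.3 Ω
  C: Z = 1/(jωC) = -j/(ω·C) = 0 - j5.646e+05 Ω
Step 3 — Series combination: Z_total = R + C = 53.3 - j5.646e+05 Ω = 5.646e+05∠-90.0° Ω.
Step 4 — Power factor: PF = cos(φ) = Re(Z)/|Z| = 53.3/5.646e+05 = 9.44e-05.
Step 5 — Type: Im(Z) = -5.646e+05 ⇒ leading (phase φ = -90.0°).

PF = 9.44e-05 (leading, φ = -90.0°)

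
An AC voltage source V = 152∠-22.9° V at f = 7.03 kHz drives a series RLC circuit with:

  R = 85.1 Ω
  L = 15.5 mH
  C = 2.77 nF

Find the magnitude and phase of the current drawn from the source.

Step 1 — Angular frequency: ω = 2π·f = 2π·7030 = 4.417e+04 rad/s.
Step 2 — Component impedances:
  R: Z = R = 85.1 Ω
  L: Z = jωL = j·4.417e+04·0.0155 = 0 + j684.6 Ω
  C: Z = 1/(jωC) = -j/(ω·C) = 0 - j8173 Ω
Step 3 — Series combination: Z_total = R + L + C = 85.1 - j7488 Ω = 7489∠-89.3° Ω.
Step 4 — Source phasor: V = 152∠-22.9° V = 140 - j59.15 V.
Step 5 — Ohm's law: I = V / Z_total = (140 - j59.15) / (85.1 - j7488) = 0.00811 + j0.01861 A.
Step 6 — Convert to polar: |I| = 0.0203 A, ∠I = 66.4°.

I = 0.0203∠66.4° A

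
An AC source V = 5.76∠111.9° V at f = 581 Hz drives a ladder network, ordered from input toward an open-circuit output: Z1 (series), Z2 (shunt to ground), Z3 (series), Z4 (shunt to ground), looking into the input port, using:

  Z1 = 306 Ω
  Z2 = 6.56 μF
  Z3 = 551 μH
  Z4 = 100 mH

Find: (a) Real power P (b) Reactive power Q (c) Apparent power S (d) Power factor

Step 1 — Angular frequency: ω = 2π·f = 2π·581 = 3651 rad/s.
Step 2 — Component impedances:
  Z1: Z = R = 306 Ω
  Z2: Z = 1/(jωC) = -j/(ω·C) = 0 - j41.76 Ω
  Z3: Z = jωL = j·3651·0.000551 = 0 + j2.011 Ω
  Z4: Z = jωL = j·3651·0.1 = 0 + j365.1 Ω
Step 3 — Ladder network (open output): work backward from the far end, alternating series and parallel combinations. Z_in = 306 - j47.12 Ω = 309.6∠-8.8° Ω.
Step 4 — Source phasor: V = 5.76∠111.9° V = -2.148 + j5.344 V.
Step 5 — Current: I = V / Z = -0.009485 + j0.016 A = 0.0186∠120.7° A.
Step 6 — Complex power: S = V·I* = 0.1059 - j0.01631 VA.
Step 7 — Real power: P = Re(S) = 0.1059 W.
Step 8 — Reactive power: Q = Im(S) = -0.01631 VAR.
Step 9 — Apparent power: |S| = 0.1072 VA.
Step 10 — Power factor: PF = P/|S| = 0.9884 (leading).

(a) P = 0.1059 W  (b) Q = -0.01631 VAR  (c) S = 0.1072 VA  (d) PF = 0.9884 (leading)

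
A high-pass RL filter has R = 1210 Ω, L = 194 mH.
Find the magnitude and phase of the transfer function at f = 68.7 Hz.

Step 1 — Angular frequency: ω = 2π·68.7 = 431.7 rad/s.
Step 2 — Transfer function: H(jω) = jωL/(R + jωL).
Step 3 — Numerator jωL = j·83.74; denominator R + jωL = 1210 + j83.74.
Step 4 — H = 0.004767 + j0.06888.
Step 5 — Magnitude: |H| = 0.06904 (-23.2 dB); phase: φ = 86.0°.

|H| = 0.06904 (-23.2 dB), φ = 86.0°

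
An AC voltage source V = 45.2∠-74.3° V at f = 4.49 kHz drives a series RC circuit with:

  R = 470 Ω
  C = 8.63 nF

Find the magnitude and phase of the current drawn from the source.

Step 1 — Angular frequency: ω = 2π·f = 2π·4490 = 2.821e+04 rad/s.
Step 2 — Component impedances:
  R: Z = R = 470 Ω
  C: Z = 1/(jωC) = -j/(ω·C) = 0 - j4107 Ω
Step 3 — Series combination: Z_total = R + C = 470 - j4107 Ω = 4134∠-83.5° Ω.
Step 4 — Source phasor: V = 45.2∠-74.3° V = 12.23 - j43.51 V.
Step 5 — Ohm's law: I = V / Z_total = (12.23 - j43.51) / (470 - j4107) = 0.01079 + j0.001743 A.
Step 6 — Convert to polar: |I| = 0.01093 A, ∠I = 9.2°.

I = 0.01093∠9.2° A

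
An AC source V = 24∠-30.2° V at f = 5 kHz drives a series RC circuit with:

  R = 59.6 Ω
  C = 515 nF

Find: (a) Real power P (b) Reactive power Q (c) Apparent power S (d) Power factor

Step 1 — Angular frequency: ω = 2π·f = 2π·5000 = 3.142e+04 rad/s.
Step 2 — Component impedances:
  R: Z = R = 59.6 Ω
  C: Z = 1/(jωC) = -j/(ω·C) = 0 - j61.81 Ω
Step 3 — Series combination: Z_total = R + C = 59.6 - j61.81 Ω = 85.86∠-46.0° Ω.
Step 4 — Source phasor: V = 24∠-30.2° V = 20.74 - j12.07 V.
Step 5 — Current: I = V / Z = 0.2689 + j0.0763 A = 0.2795∠15.8° A.
Step 6 — Complex power: S = V·I* = 4.657 - j4.829 VA.
Step 7 — Real power: P = Re(S) = 4.657 W.
Step 8 — Reactive power: Q = Im(S) = -4.829 VAR.
Step 9 — Apparent power: |S| = 6.708 VA.
Step 10 — Power factor: PF = P/|S| = 0.6941 (leading).

(a) P = 4.657 W  (b) Q = -4.829 VAR  (c) S = 6.708 VA  (d) PF = 0.6941 (leading)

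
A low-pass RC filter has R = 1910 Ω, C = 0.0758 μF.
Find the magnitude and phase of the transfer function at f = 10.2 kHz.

Step 1 — Angular frequency: ω = 2π·1.02e+04 = 6.409e+04 rad/s.
Step 2 — Transfer function: H(jω) = 1/(1 + jωRC).
Step 3 — Denominator: 1 + jωRC = 1 + j·6.409e+04·1910·7.58e-08 = 1 + j9.279.
Step 4 — H = 0.01148 - j0.1065.
Step 5 — Magnitude: |H| = 0.1072 (-19.4 dB); phase: φ = -83.8°.

|H| = 0.1072 (-19.4 dB), φ = -83.8°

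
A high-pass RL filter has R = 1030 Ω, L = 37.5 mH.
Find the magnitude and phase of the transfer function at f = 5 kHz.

Step 1 — Angular frequency: ω = 2π·5000 = 3.142e+04 rad/s.
Step 2 — Transfer function: H(jω) = jωL/(R + jωL).
Step 3 — Numerator jωL = j·1178; denominator R + jωL = 1030 + j1178.
Step 4 — H = 0.5668 + j0.4955.
Step 5 — Magnitude: |H| = 0.7528 (-2.5 dB); phase: φ = 41.2°.

|H| = 0.7528 (-2.5 dB), φ = 41.2°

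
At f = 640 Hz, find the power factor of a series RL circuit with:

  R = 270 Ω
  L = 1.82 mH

Step 1 — Angular frequency: ω = 2π·f = 2π·640 = 4021 rad/s.
Step 2 — Component impedances:
  R: Z = R = 270 Ω
  L: Z = jωL = j·4021·0.00182 = 0 + j7.319 Ω
Step 3 — Series combination: Z_total = R + L = 270 + j7.319 Ω = 270.1∠1.6° Ω.
Step 4 — Power factor: PF = cos(φ) = Re(Z)/|Z| = 270/270.1 = 0.9996.
Step 5 — Type: Im(Z) = 7.319 ⇒ lagging (phase φ = 1.6°).

PF = 0.9996 (lagging, φ = 1.6°)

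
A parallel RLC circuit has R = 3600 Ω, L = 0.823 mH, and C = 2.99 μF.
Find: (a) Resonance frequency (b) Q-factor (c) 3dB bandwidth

Step 1 — Resonance: ω₀ = 1/√(LC) = 1/√(0.000823·2.99e-06) = 2.016e+04 rad/s.
Step 2 — f₀ = ω₀/(2π) = 3208 Hz.
Step 3 — Parallel Q: Q = R/(ω₀L) = 3600/(2.016e+04·0.000823) = 217.
Step 4 — Bandwidth: Δω = ω₀/Q = 92.9 rad/s; BW = Δω/(2π) = 14.79 Hz.

(a) f₀ = 3208 Hz  (b) Q = 217  (c) BW = 14.79 Hz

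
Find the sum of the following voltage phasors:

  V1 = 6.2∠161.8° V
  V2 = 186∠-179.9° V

Step 1 — Convert each phasor to rectangular form:
  V1 = 6.2·(cos(161.8°) + j·sin(161.8°)) = -5.89 + j1.936 V
  V2 = 186·(cos(-179.9°) + j·sin(-179.9°)) = -186 - j0.3246 V
Step 2 — Sum components: V_total = -191.9 + j1.612 V.
Step 3 — Convert to polar: |V_total| = 191.9 V, ∠V_total = 179.5°.

V_total = 191.9∠179.5° V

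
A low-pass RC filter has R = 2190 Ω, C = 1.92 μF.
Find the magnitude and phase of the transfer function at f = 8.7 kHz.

Step 1 — Angular frequency: ω = 2π·8700 = 5.466e+04 rad/s.
Step 2 — Transfer function: H(jω) = 1/(1 + jωRC).
Step 3 — Denominator: 1 + jωRC = 1 + j·5.466e+04·2190·1.92e-06 = 1 + j229.8.
Step 4 — H = 1.893e-05 - j0.004351.
Step 5 — Magnitude: |H| = 0.004351 (-47.2 dB); phase: φ = -89.8°.

|H| = 0.004351 (-47.2 dB), φ = -89.8°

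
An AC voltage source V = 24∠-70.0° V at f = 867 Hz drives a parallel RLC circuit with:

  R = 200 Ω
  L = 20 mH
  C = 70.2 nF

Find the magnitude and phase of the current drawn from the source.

Step 1 — Angular frequency: ω = 2π·f = 2π·867 = 5448 rad/s.
Step 2 — Component impedances:
  R: Z = R = 200 Ω
  L: Z = jωL = j·5448·0.02 = 0 + j109 Ω
  C: Z = 1/(jωC) = -j/(ω·C) = 0 - j2615 Ω
Step 3 — Parallel combination: 1/Z_total = 1/R + 1/L + 1/C; Z_total = 48.84 + j85.92 Ω = 98.84∠60.4° Ω.
Step 4 — Source phasor: V = 24∠-70.0° V = 8.208 - j22.55 V.
Step 5 — Ohm's law: I = V / Z_total = (8.208 - j22.55) / (48.84 + j85.92) = -0.1573 - j0.185 A.
Step 6 — Convert to polar: |I| = 0.2428 A, ∠I = -130.4°.

I = 0.2428∠-130.4° A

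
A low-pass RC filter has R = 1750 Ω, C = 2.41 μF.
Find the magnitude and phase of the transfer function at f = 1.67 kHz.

Step 1 — Angular frequency: ω = 2π·1670 = 1.049e+04 rad/s.
Step 2 — Transfer function: H(jω) = 1/(1 + jωRC).
Step 3 — Denominator: 1 + jωRC = 1 + j·1.049e+04·1750·2.41e-06 = 1 + j44.25.
Step 4 — H = 0.0005104 - j0.02259.
Step 5 — Magnitude: |H| = 0.02259 (-32.9 dB); phase: φ = -88.7°.

|H| = 0.02259 (-32.9 dB), φ = -88.7°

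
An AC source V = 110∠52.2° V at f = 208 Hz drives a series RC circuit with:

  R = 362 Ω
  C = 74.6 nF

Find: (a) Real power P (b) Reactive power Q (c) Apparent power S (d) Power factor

Step 1 — Angular frequency: ω = 2π·f = 2π·208 = 1307 rad/s.
Step 2 — Component impedances:
  R: Z = R = 362 Ω
  C: Z = 1/(jωC) = -j/(ω·C) = 0 - j1.026e+04 Ω
Step 3 — Series combination: Z_total = R + C = 362 - j1.026e+04 Ω = 1.026e+04∠-88.0° Ω.
Step 4 — Source phasor: V = 110∠52.2° V = 67.42 + j86.92 V.
Step 5 — Current: I = V / Z = -0.008232 + j0.006864 A = 0.01072∠140.2° A.
Step 6 — Complex power: S = V·I* = 0.04158 - j1.178 VA.
Step 7 — Real power: P = Re(S) = 0.04158 W.
Step 8 — Reactive power: Q = Im(S) = -1.178 VAR.
Step 9 — Apparent power: |S| = 1.179 VA.
Step 10 — Power factor: PF = P/|S| = 0.03527 (leading).

(a) P = 0.04158 W  (b) Q = -1.178 VAR  (c) S = 1.179 VA  (d) PF = 0.03527 (leading)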